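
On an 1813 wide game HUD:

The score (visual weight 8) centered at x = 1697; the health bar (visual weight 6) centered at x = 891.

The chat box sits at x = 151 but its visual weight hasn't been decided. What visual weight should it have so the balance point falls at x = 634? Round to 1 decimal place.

w ≈ 20.8

Known weights sum to 8 + 6 = 14; their moment is 8·1697 + 6·891 = 18922.
For the centroid to hit 634: (18922 + w·151) / (14 + w) = 634.
Solving: w = (634·14 − 18922) / (151 − 634) = -10046 / -483 ≈ 20.80.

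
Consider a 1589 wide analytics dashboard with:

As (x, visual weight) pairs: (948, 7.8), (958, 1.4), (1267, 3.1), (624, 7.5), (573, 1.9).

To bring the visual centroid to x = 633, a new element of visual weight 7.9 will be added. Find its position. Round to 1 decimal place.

x ≈ 38.6

With the new element, Σw becomes 7.8 + 1.4 + 3.1 + 7.5 + 1.9 + 7.9 = 29.6.
x: target moment 29.6×633 = 18736.8; current 7.8·948 + 1.4·958 + 3.1·1267 + 7.5·624 + 1.9·573 = 18432.0; the new element supplies 304.8, so x = 304.8/7.9 ≈ 38.58.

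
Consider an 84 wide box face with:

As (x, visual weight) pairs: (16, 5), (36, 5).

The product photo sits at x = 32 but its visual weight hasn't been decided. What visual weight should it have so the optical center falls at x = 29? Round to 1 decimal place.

Known weights sum to 5 + 5 = 10; their moment is 5·16 + 5·36 = 260.
Balance at x = 29 requires (260 + w·32) / (10 + w) = 29.
So w = (29·10 − 260)/(32 − 29) = 30/3 ≈ 10.00.

w ≈ 10.0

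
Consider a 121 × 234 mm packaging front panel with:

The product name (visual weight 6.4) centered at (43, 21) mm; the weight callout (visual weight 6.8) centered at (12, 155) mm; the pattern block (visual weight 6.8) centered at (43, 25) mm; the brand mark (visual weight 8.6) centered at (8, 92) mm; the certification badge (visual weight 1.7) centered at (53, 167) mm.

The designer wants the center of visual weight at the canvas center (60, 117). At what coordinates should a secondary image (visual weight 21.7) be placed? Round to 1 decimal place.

With the secondary image, Σw becomes 6.4 + 6.8 + 6.8 + 8.6 + 1.7 + 21.7 = 52.0.
Along x: (808.1 + 21.7·x) / 52.0 = 60 (existing moment 6.4·43 + 6.8·12 + 6.8·43 + 8.6·8 + 1.7·53 = 808.1) ⇒ x = (3120.0 − 808.1) / 21.7 ≈ 106.54.
Along y: (2433.5 + 21.7·y) / 52.0 = 117 (existing moment 6.4·21 + 6.8·155 + 6.8·25 + 8.6·92 + 1.7·167 = 2433.5) ⇒ y = (6084.0 − 2433.5) / 21.7 ≈ 168.23.

(106.5, 168.2)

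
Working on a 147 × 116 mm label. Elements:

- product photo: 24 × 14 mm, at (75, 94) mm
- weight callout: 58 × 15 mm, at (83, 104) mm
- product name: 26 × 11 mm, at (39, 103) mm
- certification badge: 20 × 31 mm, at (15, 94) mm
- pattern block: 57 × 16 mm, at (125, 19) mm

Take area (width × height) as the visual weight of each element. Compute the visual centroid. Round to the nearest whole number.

Areas: product photo 24·14 = 336, weight callout 58·15 = 870, product name 26·11 = 286, certification badge 20·31 = 620, pattern block 57·16 = 912. Total weight = 3024.
x-moment: 336·75 + 870·83 + 286·39 + 620·15 + 912·125 = 231864; centroid 231864/3024 ≈ 76.67.
y-moment: 336·94 + 870·104 + 286·103 + 620·94 + 912·19 = 227130; centroid 227130/3024 ≈ 75.11.

(77, 75)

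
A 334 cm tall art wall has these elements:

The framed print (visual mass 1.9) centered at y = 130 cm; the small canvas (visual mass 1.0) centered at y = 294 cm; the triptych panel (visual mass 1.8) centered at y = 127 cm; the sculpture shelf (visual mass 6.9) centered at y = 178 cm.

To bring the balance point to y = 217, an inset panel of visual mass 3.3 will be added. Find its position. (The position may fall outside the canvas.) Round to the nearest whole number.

After adding the inset panel, total weight = 1.9 + 1.0 + 1.8 + 6.9 + 3.3 = 14.9.
y: target moment 14.9×217 = 3233.3; current 1.9·130 + 1.0·294 + 1.8·127 + 6.9·178 = 1997.8; the inset panel supplies 1235.5, so y = 1235.5/3.3 ≈ 374.39.

y ≈ 374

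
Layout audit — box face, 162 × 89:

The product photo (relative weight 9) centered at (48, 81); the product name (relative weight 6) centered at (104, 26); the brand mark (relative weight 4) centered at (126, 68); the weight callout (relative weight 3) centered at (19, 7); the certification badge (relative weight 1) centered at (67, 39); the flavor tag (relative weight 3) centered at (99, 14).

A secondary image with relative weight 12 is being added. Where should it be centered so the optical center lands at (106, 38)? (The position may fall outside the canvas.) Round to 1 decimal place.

(170.6, 15.4)

After adding the secondary image, total weight = 9 + 6 + 4 + 3 + 1 + 3 + 12 = 38.
x: target moment 38×106 = 4028; current 9·48 + 6·104 + 4·126 + 3·19 + 1·67 + 3·99 = 1981; the secondary image supplies 2047, so x = 2047/12 ≈ 170.58.
y: target moment 38×38 = 1444; current 9·81 + 6·26 + 4·68 + 3·7 + 1·39 + 3·14 = 1259; the secondary image supplies 185, so y = 185/12 ≈ 15.42.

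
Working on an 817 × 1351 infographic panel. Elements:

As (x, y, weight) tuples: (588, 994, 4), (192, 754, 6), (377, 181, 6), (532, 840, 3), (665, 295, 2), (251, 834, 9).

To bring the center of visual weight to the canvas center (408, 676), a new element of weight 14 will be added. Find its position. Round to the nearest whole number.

With the new element, Σw becomes 4 + 6 + 6 + 3 + 2 + 9 + 14 = 44.
Along x: (10951 + 14·x) / 44 = 408 (existing moment 4·588 + 6·192 + 6·377 + 3·532 + 2·665 + 9·251 = 10951) ⇒ x = (17952 − 10951) / 14 ≈ 500.07.
Along y: (20202 + 14·y) / 44 = 676 (existing moment 4·994 + 6·754 + 6·181 + 3·840 + 2·295 + 9·834 = 20202) ⇒ y = (29744 − 20202) / 14 ≈ 681.57.

(500, 682)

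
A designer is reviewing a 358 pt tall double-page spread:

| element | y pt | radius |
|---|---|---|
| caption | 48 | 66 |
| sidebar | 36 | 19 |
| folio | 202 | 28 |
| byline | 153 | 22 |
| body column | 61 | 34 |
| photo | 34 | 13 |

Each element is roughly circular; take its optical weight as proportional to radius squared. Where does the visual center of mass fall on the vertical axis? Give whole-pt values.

y ≈ 73

Weights ∝ r²: caption 66² = 4356, sidebar 19² = 361, folio 28² = 784, byline 22² = 484, body column 34² = 1156, photo 13² = 169; Σw = 7310.
y: (4356·48 + 361·36 + 784·202 + 484·153 + 1156·61 + 169·34) / 7310 = 530766 / 7310 ≈ 72.61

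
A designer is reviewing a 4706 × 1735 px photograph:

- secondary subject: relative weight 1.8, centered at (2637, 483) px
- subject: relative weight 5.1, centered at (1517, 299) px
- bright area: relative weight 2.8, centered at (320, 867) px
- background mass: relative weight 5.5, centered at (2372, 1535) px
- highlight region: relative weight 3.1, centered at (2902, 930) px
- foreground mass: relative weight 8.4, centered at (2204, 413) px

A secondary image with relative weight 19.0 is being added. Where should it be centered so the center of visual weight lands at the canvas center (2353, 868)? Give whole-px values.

(2821, 1055)

After adding the secondary image, total weight = 1.8 + 5.1 + 2.8 + 5.5 + 3.1 + 8.4 + 19.0 = 45.7.
Along x: (53935.1 + 19.0·x) / 45.7 = 2353 (existing moment 1.8·2637 + 5.1·1517 + 2.8·320 + 5.5·2372 + 3.1·2902 + 8.4·2204 = 53935.1) ⇒ x = (107532.1 − 53935.1) / 19.0 ≈ 2820.89.
Along y: (19616.6 + 19.0·y) / 45.7 = 868 (existing moment 1.8·483 + 5.1·299 + 2.8·867 + 5.5·1535 + 3.1·930 + 8.4·413 = 19616.6) ⇒ y = (39667.6 − 19616.6) / 19.0 ≈ 1055.32.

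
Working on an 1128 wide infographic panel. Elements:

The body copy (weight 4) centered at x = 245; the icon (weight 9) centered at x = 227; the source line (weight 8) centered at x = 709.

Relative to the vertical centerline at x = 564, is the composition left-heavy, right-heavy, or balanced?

Weights sum to 4 + 9 + 8 = 21.
Σw·x = 4·245 + 9·227 + 8·709 = 8695, so x̄ = 8695/21 ≈ 414.05.
414.0 lies left of the midline 564, so the layout is left-heavy.

left-heavy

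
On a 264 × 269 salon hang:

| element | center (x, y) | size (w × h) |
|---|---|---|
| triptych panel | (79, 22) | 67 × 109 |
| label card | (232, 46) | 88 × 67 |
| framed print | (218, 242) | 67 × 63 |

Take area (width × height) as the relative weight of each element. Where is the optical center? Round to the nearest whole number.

(164, 83)

Taking area as weight: triptych panel 67·109 = 7303, label card 88·67 = 5896, framed print 67·63 = 4221. Sum 17420.
x-moment: 7303·79 + 5896·232 + 4221·218 = 2864987; centroid 2864987/17420 ≈ 164.47.
y-moment: 7303·22 + 5896·46 + 4221·242 = 1453364; centroid 1453364/17420 ≈ 83.43.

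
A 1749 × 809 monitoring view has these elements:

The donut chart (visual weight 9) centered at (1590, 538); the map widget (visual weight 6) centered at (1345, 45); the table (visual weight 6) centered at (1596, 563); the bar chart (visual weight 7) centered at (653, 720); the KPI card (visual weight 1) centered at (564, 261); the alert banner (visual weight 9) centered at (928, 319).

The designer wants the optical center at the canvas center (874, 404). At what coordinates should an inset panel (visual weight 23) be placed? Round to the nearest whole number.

(342, 347)

New total weight: (9 + 6 + 6 + 7 + 1 + 9) + 23 = 61.
x: target moment 61×874 = 53314; current 9·1590 + 6·1345 + 6·1596 + 7·653 + 1·564 + 9·928 = 45443; the inset panel supplies 7871, so x = 7871/23 ≈ 342.22.
y: target moment 61×404 = 24644; current 9·538 + 6·45 + 6·563 + 7·720 + 1·261 + 9·319 = 16662; the inset panel supplies 7982, so y = 7982/23 ≈ 347.04.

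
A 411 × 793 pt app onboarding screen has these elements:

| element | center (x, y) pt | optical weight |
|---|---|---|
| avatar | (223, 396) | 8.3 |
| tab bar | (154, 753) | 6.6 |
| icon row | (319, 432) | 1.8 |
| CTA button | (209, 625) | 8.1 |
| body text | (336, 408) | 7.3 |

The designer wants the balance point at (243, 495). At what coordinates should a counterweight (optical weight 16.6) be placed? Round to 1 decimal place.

With the counterweight, Σw becomes 8.3 + 6.6 + 1.8 + 8.1 + 7.3 + 16.6 = 48.7.
x: need Σw·x = 48.7·243 = 11834.1. Existing = 8.3·223 + 6.6·154 + 1.8·319 + 8.1·209 + 7.3·336 = 7587.2. Remainder 4246.9 / 16.6 ≈ 255.84.
y: need Σw·y = 48.7·495 = 24106.5. Existing = 8.3·396 + 6.6·753 + 1.8·432 + 8.1·625 + 7.3·408 = 17075.1. Remainder 7031.4 / 16.6 ≈ 423.58.

(255.8, 423.6)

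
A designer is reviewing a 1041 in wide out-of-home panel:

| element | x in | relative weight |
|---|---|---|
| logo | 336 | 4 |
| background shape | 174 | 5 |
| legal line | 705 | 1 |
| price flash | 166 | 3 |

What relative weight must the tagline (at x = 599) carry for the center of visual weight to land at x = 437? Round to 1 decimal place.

w ≈ 14.0

Known weights sum to 4 + 5 + 1 + 3 = 13; their moment is 4·336 + 5·174 + 1·705 + 3·166 = 3417.
For the centroid to hit 437: (3417 + w·599) / (13 + w) = 437.
Solving: w = (437·13 − 3417) / (599 − 437) = 2264 / 162 ≈ 13.98.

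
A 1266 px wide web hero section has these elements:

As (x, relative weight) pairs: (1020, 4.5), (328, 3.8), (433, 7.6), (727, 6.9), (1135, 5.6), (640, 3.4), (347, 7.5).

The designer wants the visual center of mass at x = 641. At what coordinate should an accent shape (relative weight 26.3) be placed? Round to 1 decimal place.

x ≈ 637.7

With the accent shape, Σw becomes 4.5 + 3.8 + 7.6 + 6.9 + 5.6 + 3.4 + 7.5 + 26.3 = 65.6.
x: need Σw·x = 65.6·641 = 42049.6. Existing = 4.5·1020 + 3.8·328 + 7.6·433 + 6.9·727 + 5.6·1135 + 3.4·640 + 7.5·347 = 25278.0. Remainder 16771.6 / 26.3 ≈ 637.70.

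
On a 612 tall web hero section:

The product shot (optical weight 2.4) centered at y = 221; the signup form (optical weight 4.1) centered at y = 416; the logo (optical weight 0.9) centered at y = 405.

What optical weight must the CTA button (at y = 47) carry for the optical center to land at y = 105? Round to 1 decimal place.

Fixed elements: Σw = 2.4 + 4.1 + 0.9 = 7.4, Σw·y = 2.4·221 + 4.1·416 + 0.9·405 = 2600.5.
Balance at y = 105 requires (2600.5 + w·47) / (7.4 + w) = 105.
So w = (105·7.4 − 2600.5)/(47 − 105) = -1823.5/-58 ≈ 31.44.

w ≈ 31.4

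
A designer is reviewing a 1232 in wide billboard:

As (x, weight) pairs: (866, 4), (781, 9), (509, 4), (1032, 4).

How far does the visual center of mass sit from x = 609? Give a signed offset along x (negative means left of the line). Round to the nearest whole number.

≈ 184 in

Weights sum to 4 + 9 + 4 + 4 = 21.
x-moment: 4·866 + 9·781 + 4·509 + 4·1032 = 16657; centroid 16657/21 ≈ 793.19.
Offset from x = 609: 793.19 − 609 ≈ 184.19.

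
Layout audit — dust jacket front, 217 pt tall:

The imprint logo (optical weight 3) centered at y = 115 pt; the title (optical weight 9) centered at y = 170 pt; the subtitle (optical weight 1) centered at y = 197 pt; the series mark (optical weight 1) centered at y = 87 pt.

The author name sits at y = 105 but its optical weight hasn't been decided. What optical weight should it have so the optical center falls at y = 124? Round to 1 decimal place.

w ≈ 22.3

Fixed elements: Σw = 3 + 9 + 1 + 1 = 14, Σw·y = 3·115 + 9·170 + 1·197 + 1·87 = 2159.
Set Σw·y/Σw = 124: (2159 + 105w) = 124·(14 + w).
Rearranging, w·(105 − 124) = 124·14 − 2159 = -423, so w ≈ -423/-19 = 22.26.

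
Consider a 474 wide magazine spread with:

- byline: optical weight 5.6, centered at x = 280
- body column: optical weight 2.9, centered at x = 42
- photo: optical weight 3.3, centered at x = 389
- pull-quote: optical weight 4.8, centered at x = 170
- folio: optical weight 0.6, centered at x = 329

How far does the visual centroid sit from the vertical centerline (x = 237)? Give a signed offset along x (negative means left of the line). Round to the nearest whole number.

Total weight = 5.6 + 2.9 + 3.3 + 4.8 + 0.6 = 17.2.
x: (5.6·280 + 2.9·42 + 3.3·389 + 4.8·170 + 0.6·329) / 17.2 = 3986.9 / 17.2 ≈ 231.80
Against x = 237, that's 231.80 − 237 = -5.20.

≈ -5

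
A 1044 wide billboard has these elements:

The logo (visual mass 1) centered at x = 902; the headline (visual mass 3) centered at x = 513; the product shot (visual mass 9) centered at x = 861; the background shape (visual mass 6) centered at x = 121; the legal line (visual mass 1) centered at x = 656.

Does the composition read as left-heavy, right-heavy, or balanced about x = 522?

Weights sum to 1 + 3 + 9 + 6 + 1 = 20.
x-moment: 1·902 + 3·513 + 9·861 + 6·121 + 1·656 = 11572; centroid 11572/20 ≈ 578.60.
578.6 lies right of the midline 522, so the layout is right-heavy.

right-heavy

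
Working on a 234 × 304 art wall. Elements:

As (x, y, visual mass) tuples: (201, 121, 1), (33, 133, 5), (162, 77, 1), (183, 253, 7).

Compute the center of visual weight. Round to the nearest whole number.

Total weight = 1 + 5 + 1 + 7 = 14.
x: (1·201 + 5·33 + 1·162 + 7·183) / 14 = 1809 / 14 ≈ 129.21
y: (1·121 + 5·133 + 1·77 + 7·253) / 14 = 2634 / 14 ≈ 188.14

(129, 188)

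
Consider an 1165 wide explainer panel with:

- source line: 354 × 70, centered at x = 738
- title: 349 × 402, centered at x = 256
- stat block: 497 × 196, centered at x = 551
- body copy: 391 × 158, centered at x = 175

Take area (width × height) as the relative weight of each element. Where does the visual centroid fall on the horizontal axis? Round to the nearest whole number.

x ≈ 366

Taking area as weight: source line 354·70 = 24780, title 349·402 = 140298, stat block 497·196 = 97412, body copy 391·158 = 61778. Sum 324268.
Σw·x = 24780·738 + 140298·256 + 97412·551 + 61778·175 = 118689090, so x̄ = 118689090/324268 ≈ 366.02.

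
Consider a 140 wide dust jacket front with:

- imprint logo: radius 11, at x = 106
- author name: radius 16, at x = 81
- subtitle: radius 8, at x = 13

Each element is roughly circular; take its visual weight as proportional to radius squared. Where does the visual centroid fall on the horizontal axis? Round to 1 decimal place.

r² weights: imprint logo 11² = 121, author name 16² = 256, subtitle 8² = 64. Total = 441.
x-moment: 121·106 + 256·81 + 64·13 = 34394; centroid 34394/441 ≈ 77.99.

x ≈ 78.0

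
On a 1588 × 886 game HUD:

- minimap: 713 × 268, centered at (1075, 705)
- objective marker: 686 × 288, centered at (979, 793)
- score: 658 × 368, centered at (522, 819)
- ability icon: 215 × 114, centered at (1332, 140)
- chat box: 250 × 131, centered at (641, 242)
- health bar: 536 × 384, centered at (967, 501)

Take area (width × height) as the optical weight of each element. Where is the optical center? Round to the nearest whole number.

Taking area as weight: minimap 713·268 = 191084, objective marker 686·288 = 197568, score 658·368 = 242144, ability icon 215·114 = 24510, chat box 250·131 = 32750, health bar 536·384 = 205824. Sum 893880.
x-moment: 191084·1075 + 197568·979 + 242144·522 + 24510·1332 + 32750·641 + 205824·967 = 777905418; centroid 777905418/893880 ≈ 870.26.
y-moment: 191084·705 + 197568·793 + 242144·819 + 24510·140 + 32750·242 + 205824·501 = 604176304; centroid 604176304/893880 ≈ 675.90.

(870, 676)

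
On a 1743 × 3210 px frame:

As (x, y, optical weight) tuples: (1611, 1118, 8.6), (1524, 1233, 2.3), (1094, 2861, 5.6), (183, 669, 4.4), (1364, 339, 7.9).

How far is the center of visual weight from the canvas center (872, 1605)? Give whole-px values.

≈ 545 px

Σw = 8.6 + 2.3 + 5.6 + 4.4 + 7.9 = 28.8.
x-moment: 8.6·1611 + 2.3·1524 + 5.6·1094 + 4.4·183 + 7.9·1364 = 35067.0; centroid 35067.0/28.8 ≈ 1217.60.
y-moment: 8.6·1118 + 2.3·1233 + 5.6·2861 + 4.4·669 + 7.9·339 = 34094.0; centroid 34094.0/28.8 ≈ 1183.82.
Offset from (872, 1605): Δx ≈ 345.60, Δy ≈ -421.18; distance = √(Δx² + Δy²) ≈ 544.83.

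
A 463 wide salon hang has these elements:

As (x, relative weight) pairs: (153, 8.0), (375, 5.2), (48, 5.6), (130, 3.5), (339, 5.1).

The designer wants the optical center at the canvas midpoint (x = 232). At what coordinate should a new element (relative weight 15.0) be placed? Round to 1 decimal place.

x ≈ 280.7

With the new element, Σw becomes 8.0 + 5.2 + 5.6 + 3.5 + 5.1 + 15.0 = 42.4.
Along x: (5626.7 + 15.0·x) / 42.4 = 232 (existing moment 8.0·153 + 5.2·375 + 5.6·48 + 3.5·130 + 5.1·339 = 5626.7) ⇒ x = (9836.8 − 5626.7) / 15.0 ≈ 280.67.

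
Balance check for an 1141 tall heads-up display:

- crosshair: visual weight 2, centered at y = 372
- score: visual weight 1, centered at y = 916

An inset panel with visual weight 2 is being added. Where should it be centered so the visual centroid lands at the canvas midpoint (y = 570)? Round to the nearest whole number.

After adding the inset panel, total weight = 2 + 1 + 2 = 5.
y: target moment 5×570 = 2850; current 2·372 + 1·916 = 1660; the inset panel supplies 1190, so y = 1190/2 ≈ 595.00.

y ≈ 595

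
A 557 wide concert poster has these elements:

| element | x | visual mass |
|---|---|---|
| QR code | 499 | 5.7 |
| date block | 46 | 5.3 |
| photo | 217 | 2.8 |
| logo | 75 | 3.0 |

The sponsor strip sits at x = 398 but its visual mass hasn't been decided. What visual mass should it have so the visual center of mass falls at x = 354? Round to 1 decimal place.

Existing Σw = 16.8 (5.7 + 5.3 + 2.8 + 3.0); existing moment 5.7·499 + 5.3·46 + 2.8·217 + 3.0·75 = 3920.7.
Balance at x = 354 requires (3920.7 + w·398) / (16.8 + w) = 354.
Rearranging, w·(398 − 354) = 354·16.8 − 3920.7 = 2026.5, so w ≈ 2026.5/44 = 46.06.

w ≈ 46.1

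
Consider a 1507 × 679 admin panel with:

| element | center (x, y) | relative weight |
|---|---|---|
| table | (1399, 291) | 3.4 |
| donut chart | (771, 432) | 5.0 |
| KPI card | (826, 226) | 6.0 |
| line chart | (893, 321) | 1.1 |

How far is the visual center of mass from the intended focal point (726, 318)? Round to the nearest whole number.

≈ 213

Σw = 3.4 + 5.0 + 6.0 + 1.1 = 15.5.
x: (3.4·1399 + 5.0·771 + 6.0·826 + 1.1·893) / 15.5 = 14549.9 / 15.5 ≈ 938.70
y: (3.4·291 + 5.0·432 + 6.0·226 + 1.1·321) / 15.5 = 4858.5 / 15.5 ≈ 313.45
Offset from (726, 318): Δx ≈ 212.70, Δy ≈ -4.55; distance = √(Δx² + Δy²) ≈ 212.75.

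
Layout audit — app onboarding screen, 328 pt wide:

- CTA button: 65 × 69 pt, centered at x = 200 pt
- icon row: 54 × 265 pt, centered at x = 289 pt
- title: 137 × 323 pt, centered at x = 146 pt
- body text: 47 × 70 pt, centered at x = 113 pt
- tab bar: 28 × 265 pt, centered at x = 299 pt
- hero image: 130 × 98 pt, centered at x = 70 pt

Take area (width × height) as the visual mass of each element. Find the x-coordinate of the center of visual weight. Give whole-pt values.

Areas → weights: CTA button 65·69 = 4485, icon row 54·265 = 14310, title 137·323 = 44251, body text 47·70 = 3290, tab bar 28·265 = 7420, hero image 130·98 = 12740; Σw = 86496.
x: moment 14975386 / weight 86496 ≈ 173.13

x ≈ 173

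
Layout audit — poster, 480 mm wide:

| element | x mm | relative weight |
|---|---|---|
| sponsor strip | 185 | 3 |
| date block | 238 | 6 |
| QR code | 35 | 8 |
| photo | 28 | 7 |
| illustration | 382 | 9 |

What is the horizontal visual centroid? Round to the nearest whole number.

Total weight = 3 + 6 + 8 + 7 + 9 = 33.
x-moment: 3·185 + 6·238 + 8·35 + 7·28 + 9·382 = 5897; centroid 5897/33 ≈ 178.70.

x ≈ 179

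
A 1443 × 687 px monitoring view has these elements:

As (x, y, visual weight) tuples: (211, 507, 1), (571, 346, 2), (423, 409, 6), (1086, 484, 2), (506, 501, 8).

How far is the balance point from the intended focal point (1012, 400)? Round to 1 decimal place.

Weights sum to 1 + 2 + 6 + 2 + 8 = 19.
x-moment: 1·211 + 2·571 + 6·423 + 2·1086 + 8·506 = 10111; centroid 10111/19 ≈ 532.16.
y-moment: 1·507 + 2·346 + 6·409 + 2·484 + 8·501 = 8629; centroid 8629/19 ≈ 454.16.
From (1012, 400): dx = -479.84, dy = 54.16, so the distance is √(dx²+dy²) ≈ 482.89.

≈ 482.9 px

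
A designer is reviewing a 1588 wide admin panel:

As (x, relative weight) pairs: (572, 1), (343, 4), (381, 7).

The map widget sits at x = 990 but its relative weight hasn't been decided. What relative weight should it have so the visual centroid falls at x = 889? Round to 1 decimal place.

Existing Σw = 12 (1 + 4 + 7); existing moment 1·572 + 4·343 + 7·381 = 4611.
For the centroid to hit 889: (4611 + w·990) / (12 + w) = 889.
So w = (889·12 − 4611)/(990 − 889) = 6057/101 ≈ 59.97.

w ≈ 60.0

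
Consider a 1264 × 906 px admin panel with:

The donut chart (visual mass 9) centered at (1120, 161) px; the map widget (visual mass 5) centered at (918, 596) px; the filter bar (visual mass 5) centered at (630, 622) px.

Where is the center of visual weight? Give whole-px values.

(938, 397)

Weights sum to 9 + 5 + 5 = 19.
x-moment: 9·1120 + 5·918 + 5·630 = 17820; centroid 17820/19 ≈ 937.89.
y-moment: 9·161 + 5·596 + 5·622 = 7539; centroid 7539/19 ≈ 396.79.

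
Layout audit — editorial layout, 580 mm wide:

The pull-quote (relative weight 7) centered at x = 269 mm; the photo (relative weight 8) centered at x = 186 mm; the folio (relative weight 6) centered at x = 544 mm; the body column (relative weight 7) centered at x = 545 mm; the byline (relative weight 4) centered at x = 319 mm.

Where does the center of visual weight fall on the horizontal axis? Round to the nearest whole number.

Σw = 7 + 8 + 6 + 7 + 4 = 32.
x-moment: 7·269 + 8·186 + 6·544 + 7·545 + 4·319 = 11726; centroid 11726/32 ≈ 366.44.

x ≈ 366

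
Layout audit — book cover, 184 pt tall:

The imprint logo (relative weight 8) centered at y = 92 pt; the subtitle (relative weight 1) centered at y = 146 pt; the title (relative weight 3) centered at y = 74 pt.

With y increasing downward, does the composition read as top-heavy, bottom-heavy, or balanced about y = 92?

balanced

Weights sum to 8 + 1 + 3 = 12.
y: (8·92 + 1·146 + 3·74) / 12 = 1104 / 12 ≈ 92.00
92.00 = 92 exactly: balanced.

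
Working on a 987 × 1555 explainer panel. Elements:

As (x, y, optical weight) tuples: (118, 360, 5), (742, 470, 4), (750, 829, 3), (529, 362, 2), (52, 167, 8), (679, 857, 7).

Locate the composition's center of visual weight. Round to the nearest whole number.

(415, 491)

Total weight = 5 + 4 + 3 + 2 + 8 + 7 = 29.
x-moment: 5·118 + 4·742 + 3·750 + 2·529 + 8·52 + 7·679 = 12035; centroid 12035/29 ≈ 415.00.
y-moment: 5·360 + 4·470 + 3·829 + 2·362 + 8·167 + 7·857 = 14226; centroid 14226/29 ≈ 490.55.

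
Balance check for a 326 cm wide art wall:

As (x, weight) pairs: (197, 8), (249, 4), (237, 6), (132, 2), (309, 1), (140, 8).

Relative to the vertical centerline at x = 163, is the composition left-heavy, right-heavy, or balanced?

right-heavy

Total weight = 8 + 4 + 6 + 2 + 1 + 8 = 29.
Σw·x = 5687; x̄ = 5687/29 ≈ 196.10.
196.1 vs midline 163 → right-heavy.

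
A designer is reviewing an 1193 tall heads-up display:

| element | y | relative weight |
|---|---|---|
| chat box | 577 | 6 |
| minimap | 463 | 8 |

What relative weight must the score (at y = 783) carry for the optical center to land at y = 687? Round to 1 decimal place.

w ≈ 25.5

Fixed elements: Σw = 6 + 8 = 14, Σw·y = 6·577 + 8·463 = 7166.
Balance at y = 687 requires (7166 + w·783) / (14 + w) = 687.
So w = (687·14 − 7166)/(783 − 687) = 2452/96 ≈ 25.54.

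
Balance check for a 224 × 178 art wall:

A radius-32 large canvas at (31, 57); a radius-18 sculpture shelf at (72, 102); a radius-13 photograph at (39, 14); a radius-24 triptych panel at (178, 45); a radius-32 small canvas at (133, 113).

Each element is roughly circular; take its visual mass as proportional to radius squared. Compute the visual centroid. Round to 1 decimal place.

Weights ∝ r²: large canvas 32² = 1024, sculpture shelf 18² = 324, photograph 13² = 169, triptych panel 24² = 576, small canvas 32² = 1024; Σw = 3117.
x: (1024·31 + 324·72 + 169·39 + 576·178 + 1024·133) / 3117 = 300383 / 3117 ≈ 96.37
y: (1024·57 + 324·102 + 169·14 + 576·45 + 1024·113) / 3117 = 235414 / 3117 ≈ 75.53

(96.4, 75.5)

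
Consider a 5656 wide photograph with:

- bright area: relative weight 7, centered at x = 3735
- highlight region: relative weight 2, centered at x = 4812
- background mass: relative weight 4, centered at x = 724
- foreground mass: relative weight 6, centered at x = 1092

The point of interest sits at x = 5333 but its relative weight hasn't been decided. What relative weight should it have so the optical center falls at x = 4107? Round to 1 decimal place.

w ≈ 26.8

Known weights sum to 7 + 2 + 4 + 6 = 19; their moment is 7·3735 + 2·4812 + 4·724 + 6·1092 = 45217.
Balance at x = 4107 requires (45217 + w·5333) / (19 + w) = 4107.
So w = (4107·19 − 45217)/(5333 − 4107) = 32816/1226 ≈ 26.77.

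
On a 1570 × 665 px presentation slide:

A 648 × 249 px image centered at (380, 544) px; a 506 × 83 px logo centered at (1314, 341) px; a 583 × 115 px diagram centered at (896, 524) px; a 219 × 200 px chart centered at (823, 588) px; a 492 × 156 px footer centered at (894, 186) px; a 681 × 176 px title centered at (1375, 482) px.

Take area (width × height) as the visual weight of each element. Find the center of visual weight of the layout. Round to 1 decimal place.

Areas: image 648·249 = 161352, logo 506·83 = 41998, diagram 583·115 = 67045, chart 219·200 = 43800, footer 492·156 = 76752, title 681·176 = 119856. Total weight = 510803.
x: (161352·380 + 41998·1314 + 67045·896 + 43800·823 + 76752·894 + 119856·1375) / 510803 = 446037140 / 510803 ≈ 873.21
y: (161352·544 + 41998·341 + 67045·524 + 43800·588 + 76752·186 + 119856·482) / 510803 = 235029250 / 510803 ≈ 460.12

(873.2, 460.1)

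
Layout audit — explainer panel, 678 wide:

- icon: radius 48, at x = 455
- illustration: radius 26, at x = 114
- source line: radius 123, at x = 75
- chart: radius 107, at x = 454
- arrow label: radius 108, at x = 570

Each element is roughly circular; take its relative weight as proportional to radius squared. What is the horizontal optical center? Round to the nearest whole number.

x ≈ 342

r² weights: icon 48² = 2304, illustration 26² = 676, source line 123² = 15129, chart 107² = 11449, arrow label 108² = 11664. Total = 41222.
x-moment: 2304·455 + 676·114 + 15129·75 + 11449·454 + 11664·570 = 14106385; centroid 14106385/41222 ≈ 342.21.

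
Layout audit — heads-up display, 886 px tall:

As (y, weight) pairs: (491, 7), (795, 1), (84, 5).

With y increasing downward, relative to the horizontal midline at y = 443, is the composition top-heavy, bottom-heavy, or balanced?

Weights sum to 7 + 1 + 5 = 13.
Σw·y = 7·491 + 1·795 + 5·84 = 4652, so ȳ = 4652/13 ≈ 357.85.
Since 357.8 is above (smaller y than) 443, the composition reads top-heavy.

top-heavy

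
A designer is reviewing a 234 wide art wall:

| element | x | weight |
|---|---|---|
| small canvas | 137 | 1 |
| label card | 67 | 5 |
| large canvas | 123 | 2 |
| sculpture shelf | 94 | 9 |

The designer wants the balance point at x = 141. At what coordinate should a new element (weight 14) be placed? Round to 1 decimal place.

After adding the new element, total weight = 1 + 5 + 2 + 9 + 14 = 31.
Along x: (1564 + 14·x) / 31 = 141 (existing moment 1·137 + 5·67 + 2·123 + 9·94 = 1564) ⇒ x = (4371 − 1564) / 14 ≈ 200.50.

x ≈ 200.5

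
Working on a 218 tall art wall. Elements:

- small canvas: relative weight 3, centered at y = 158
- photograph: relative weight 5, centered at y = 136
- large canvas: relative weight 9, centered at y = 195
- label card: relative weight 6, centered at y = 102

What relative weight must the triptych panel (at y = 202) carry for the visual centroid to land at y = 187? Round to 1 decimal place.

w ≈ 52.0

Known weights sum to 3 + 5 + 9 + 6 = 23; their moment is 3·158 + 5·136 + 9·195 + 6·102 = 3521.
Set Σw·y/Σw = 187: (3521 + 202w) = 187·(23 + w).
Solving: w = (187·23 − 3521) / (202 − 187) = 780 / 15 ≈ 52.00.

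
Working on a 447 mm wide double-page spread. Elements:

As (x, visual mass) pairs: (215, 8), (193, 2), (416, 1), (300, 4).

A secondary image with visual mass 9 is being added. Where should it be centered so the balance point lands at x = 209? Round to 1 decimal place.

x ≈ 143.8

New total weight: (8 + 2 + 1 + 4) + 9 = 24.
Along x: (3722 + 9·x) / 24 = 209 (existing moment 8·215 + 2·193 + 1·416 + 4·300 = 3722) ⇒ x = (5016 − 3722) / 9 ≈ 143.78.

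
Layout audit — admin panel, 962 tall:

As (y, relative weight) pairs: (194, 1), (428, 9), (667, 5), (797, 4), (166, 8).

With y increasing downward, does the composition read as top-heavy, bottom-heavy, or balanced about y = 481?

Total weight = 1 + 9 + 5 + 4 + 8 = 27.
y-moment: 1·194 + 9·428 + 5·667 + 4·797 + 8·166 = 11897; centroid 11897/27 ≈ 440.63.
440.6 vs midline 481 → top-heavy.

top-heavy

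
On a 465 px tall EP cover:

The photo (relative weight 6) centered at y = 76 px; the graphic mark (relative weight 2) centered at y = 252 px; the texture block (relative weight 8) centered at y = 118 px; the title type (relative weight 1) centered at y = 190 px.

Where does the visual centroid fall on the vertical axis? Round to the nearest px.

Total weight = 6 + 2 + 8 + 1 = 17.
y: (6·76 + 2·252 + 8·118 + 1·190) / 17 = 2094 / 17 ≈ 123.18

y ≈ 123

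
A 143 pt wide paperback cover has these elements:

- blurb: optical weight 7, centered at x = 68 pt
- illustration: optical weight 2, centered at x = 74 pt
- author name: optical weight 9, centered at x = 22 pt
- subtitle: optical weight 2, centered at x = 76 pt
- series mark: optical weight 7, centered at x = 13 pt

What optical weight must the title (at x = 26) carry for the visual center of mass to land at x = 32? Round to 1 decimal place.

w ≈ 33.5

Fixed elements: Σw = 7 + 2 + 9 + 2 + 7 = 27, Σw·x = 7·68 + 2·74 + 9·22 + 2·76 + 7·13 = 1065.
Balance at x = 32 requires (1065 + w·26) / (27 + w) = 32.
So w = (32·27 − 1065)/(26 − 32) = -201/-6 ≈ 33.50.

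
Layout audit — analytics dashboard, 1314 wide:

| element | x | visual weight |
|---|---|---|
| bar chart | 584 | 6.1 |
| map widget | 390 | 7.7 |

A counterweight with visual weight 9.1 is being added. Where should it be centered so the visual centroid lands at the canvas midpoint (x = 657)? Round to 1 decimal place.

x ≈ 931.9

New total weight: (6.1 + 7.7) + 9.1 = 22.9.
Along x: (6565.4 + 9.1·x) / 22.9 = 657 (existing moment 6.1·584 + 7.7·390 = 6565.4) ⇒ x = (15045.3 − 6565.4) / 9.1 ≈ 931.86.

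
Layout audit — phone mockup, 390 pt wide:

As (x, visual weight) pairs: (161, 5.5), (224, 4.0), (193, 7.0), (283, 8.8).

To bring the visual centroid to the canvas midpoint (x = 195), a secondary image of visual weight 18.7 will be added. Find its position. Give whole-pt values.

New total weight: (5.5 + 4.0 + 7.0 + 8.8) + 18.7 = 44.0.
Along x: (5622.9 + 18.7·x) / 44.0 = 195 (existing moment 5.5·161 + 4.0·224 + 7.0·193 + 8.8·283 = 5622.9) ⇒ x = (8580.0 − 5622.9) / 18.7 ≈ 158.13.

x ≈ 158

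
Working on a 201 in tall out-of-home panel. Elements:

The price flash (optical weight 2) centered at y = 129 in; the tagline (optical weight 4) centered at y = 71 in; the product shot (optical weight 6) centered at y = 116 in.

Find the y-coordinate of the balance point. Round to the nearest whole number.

Weights sum to 2 + 4 + 6 = 12.
Σw·y = 2·129 + 4·71 + 6·116 = 1238, so ȳ = 1238/12 ≈ 103.17.

y ≈ 103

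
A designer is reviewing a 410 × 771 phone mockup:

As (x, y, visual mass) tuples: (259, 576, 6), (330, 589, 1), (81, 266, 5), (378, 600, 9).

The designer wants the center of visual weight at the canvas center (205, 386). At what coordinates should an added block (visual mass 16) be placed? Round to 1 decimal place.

(118.4, 219.2)

With the added block, Σw becomes 6 + 1 + 5 + 9 + 16 = 37.
Along x: (5691 + 16·x) / 37 = 205 (existing moment 6·259 + 1·330 + 5·81 + 9·378 = 5691) ⇒ x = (7585 − 5691) / 16 ≈ 118.38.
Along y: (10775 + 16·y) / 37 = 386 (existing moment 6·576 + 1·589 + 5·266 + 9·600 = 10775) ⇒ y = (14282 − 10775) / 16 ≈ 219.19.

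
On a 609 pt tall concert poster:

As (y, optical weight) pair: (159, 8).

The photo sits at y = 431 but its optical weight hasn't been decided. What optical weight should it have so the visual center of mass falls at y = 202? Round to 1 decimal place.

w ≈ 1.5

The single fixed element contributes weight 8, moment 8·159 = 1272.
For the centroid to hit 202: (1272 + w·431) / (8 + w) = 202.
Rearranging, w·(431 − 202) = 202·8 − 1272 = 344, so w ≈ 344/229 = 1.50.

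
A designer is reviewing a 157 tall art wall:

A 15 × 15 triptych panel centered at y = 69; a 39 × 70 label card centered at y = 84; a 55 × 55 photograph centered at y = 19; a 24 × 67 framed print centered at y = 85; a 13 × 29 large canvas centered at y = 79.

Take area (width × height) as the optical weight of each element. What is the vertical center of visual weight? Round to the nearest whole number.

Taking area as weight: triptych panel 15·15 = 225, label card 39·70 = 2730, photograph 55·55 = 3025, framed print 24·67 = 1608, large canvas 13·29 = 377. Sum 7965.
y: (225·69 + 2730·84 + 3025·19 + 1608·85 + 377·79) / 7965 = 468783 / 7965 ≈ 58.86

y ≈ 59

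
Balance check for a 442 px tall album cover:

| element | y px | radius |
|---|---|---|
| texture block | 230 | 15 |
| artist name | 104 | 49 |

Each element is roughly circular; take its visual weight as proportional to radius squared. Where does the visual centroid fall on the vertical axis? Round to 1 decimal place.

y ≈ 114.8

Weights ∝ r²: texture block 15² = 225, artist name 49² = 2401; Σw = 2626.
y-moment: 225·230 + 2401·104 = 301454; centroid 301454/2626 ≈ 114.80.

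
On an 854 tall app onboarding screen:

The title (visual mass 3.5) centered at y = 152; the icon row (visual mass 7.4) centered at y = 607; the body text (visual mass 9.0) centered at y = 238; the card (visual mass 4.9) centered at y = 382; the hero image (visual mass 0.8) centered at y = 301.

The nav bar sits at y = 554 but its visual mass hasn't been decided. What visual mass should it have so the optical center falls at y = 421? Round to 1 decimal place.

Known weights sum to 3.5 + 7.4 + 9.0 + 4.9 + 0.8 = 25.6; their moment is 3.5·152 + 7.4·607 + 9.0·238 + 4.9·382 + 0.8·301 = 9278.4.
Set Σw·y/Σw = 421: (9278.4 + 554w) = 421·(25.6 + w).
Rearranging, w·(554 − 421) = 421·25.6 − 9278.4 = 1499.2, so w ≈ 1499.2/133 = 11.27.

w ≈ 11.3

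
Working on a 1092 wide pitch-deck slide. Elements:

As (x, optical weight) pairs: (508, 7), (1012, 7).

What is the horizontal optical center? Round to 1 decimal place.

x ≈ 760.0

Σw = 7 + 7 = 14.
x-moment: 7·508 + 7·1012 = 10640; centroid 10640/14 ≈ 760.00.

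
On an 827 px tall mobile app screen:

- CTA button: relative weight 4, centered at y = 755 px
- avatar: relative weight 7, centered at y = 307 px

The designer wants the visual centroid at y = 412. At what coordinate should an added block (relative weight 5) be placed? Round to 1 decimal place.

After adding the added block, total weight = 4 + 7 + 5 = 16.
y: need Σw·y = 16·412 = 6592. Existing = 4·755 + 7·307 = 5169. Remainder 1423 / 5 ≈ 284.60.

y ≈ 284.6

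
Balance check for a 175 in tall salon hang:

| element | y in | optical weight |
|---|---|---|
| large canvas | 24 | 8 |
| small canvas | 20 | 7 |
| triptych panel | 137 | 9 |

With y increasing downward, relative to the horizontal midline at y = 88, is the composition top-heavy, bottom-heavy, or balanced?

Σw = 8 + 7 + 9 = 24.
y-moment: 8·24 + 7·20 + 9·137 = 1565; centroid 1565/24 ≈ 65.21.
65.2 lies above (smaller y than) the midline 88, so the layout is top-heavy.

top-heavy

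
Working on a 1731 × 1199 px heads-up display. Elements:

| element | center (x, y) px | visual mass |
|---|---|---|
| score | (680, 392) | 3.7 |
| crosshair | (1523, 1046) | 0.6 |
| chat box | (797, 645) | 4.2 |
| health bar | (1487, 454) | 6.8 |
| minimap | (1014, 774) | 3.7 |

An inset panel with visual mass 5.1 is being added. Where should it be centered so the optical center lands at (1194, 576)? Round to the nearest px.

(1595, 616)

After adding the inset panel, total weight = 3.7 + 0.6 + 4.2 + 6.8 + 3.7 + 5.1 = 24.1.
x: target moment 24.1×1194 = 28775.4; current 3.7·680 + 0.6·1523 + 4.2·797 + 6.8·1487 + 3.7·1014 = 20640.6; the inset panel supplies 8134.8, so x = 8134.8/5.1 ≈ 1595.06.
y: target moment 24.1×576 = 13881.6; current 3.7·392 + 0.6·1046 + 4.2·645 + 6.8·454 + 3.7·774 = 10738.0; the inset panel supplies 3143.6, so y = 3143.6/5.1 ≈ 616.39.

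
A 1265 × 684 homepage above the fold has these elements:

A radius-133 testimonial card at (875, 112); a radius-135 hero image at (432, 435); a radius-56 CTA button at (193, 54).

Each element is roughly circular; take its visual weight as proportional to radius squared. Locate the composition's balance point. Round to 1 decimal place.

(613.5, 258.1)

Weights ∝ r²: testimonial card 133² = 17689, hero image 135² = 18225, CTA button 56² = 3136; Σw = 39050.
Σw·x = 17689·875 + 18225·432 + 3136·193 = 23956323, so x̄ = 23956323/39050 ≈ 613.48.
Σw·y = 17689·112 + 18225·435 + 3136·54 = 10078387, so ȳ = 10078387/39050 ≈ 258.09.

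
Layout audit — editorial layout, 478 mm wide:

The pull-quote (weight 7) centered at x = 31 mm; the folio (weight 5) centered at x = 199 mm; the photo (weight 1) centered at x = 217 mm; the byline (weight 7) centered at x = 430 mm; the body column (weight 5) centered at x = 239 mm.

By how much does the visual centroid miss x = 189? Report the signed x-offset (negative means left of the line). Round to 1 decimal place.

≈ 36.4 mm

Weights sum to 7 + 5 + 1 + 7 + 5 = 25.
x: (7·31 + 5·199 + 1·217 + 7·430 + 5·239) / 25 = 5634 / 25 ≈ 225.36
Difference: 225.36 − 189 ≈ 36.36.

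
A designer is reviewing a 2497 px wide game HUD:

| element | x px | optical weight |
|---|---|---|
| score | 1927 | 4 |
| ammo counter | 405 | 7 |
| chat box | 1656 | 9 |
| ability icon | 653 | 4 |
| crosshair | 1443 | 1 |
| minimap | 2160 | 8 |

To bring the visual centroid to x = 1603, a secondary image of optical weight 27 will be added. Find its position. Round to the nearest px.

After adding the secondary image, total weight = 4 + 7 + 9 + 4 + 1 + 8 + 27 = 60.
x: need Σw·x = 60·1603 = 96180. Existing = 4·1927 + 7·405 + 9·1656 + 4·653 + 1·1443 + 8·2160 = 46782. Remainder 49398 / 27 ≈ 1829.56.

x ≈ 1830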